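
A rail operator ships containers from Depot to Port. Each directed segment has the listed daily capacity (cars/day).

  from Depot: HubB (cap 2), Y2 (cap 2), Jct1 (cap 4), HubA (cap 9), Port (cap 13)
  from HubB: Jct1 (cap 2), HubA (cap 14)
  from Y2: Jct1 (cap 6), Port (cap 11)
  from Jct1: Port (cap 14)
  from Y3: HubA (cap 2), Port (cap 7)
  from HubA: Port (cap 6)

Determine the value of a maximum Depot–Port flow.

27

Augment Depot→Port: bottleneck 13, flow now 13.
Augment Depot→Y2→Port: bottleneck 2, flow now 15.
Augment Depot→Jct1→Port: bottleneck 4, flow now 19.
Augment Depot→HubA→Port: bottleneck 6, flow now 25.
Augment Depot→HubB→Jct1→Port: bottleneck 2, flow now 27.
No augmenting path remains; maximum flow = 27.
In the residual graph, reachable from Depot: {Depot, HubA}.
Min-cut edges: Depot→HubB (2), Depot→Y2 (2), Depot→Jct1 (4), Depot→Port (13), HubA→Port (6); capacity 2 + 2 + 4 + 13 + 6 = 27.
This cut is saturated, so no flow can exceed 27.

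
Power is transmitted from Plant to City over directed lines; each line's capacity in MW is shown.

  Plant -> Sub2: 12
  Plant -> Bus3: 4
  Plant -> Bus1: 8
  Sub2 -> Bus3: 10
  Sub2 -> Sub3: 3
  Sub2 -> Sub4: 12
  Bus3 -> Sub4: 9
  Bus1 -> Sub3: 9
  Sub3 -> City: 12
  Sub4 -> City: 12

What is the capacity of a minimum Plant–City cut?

23

Augment Plant→Sub2→Sub3→City: bottleneck 3, flow now 3.
Augment Plant→Sub2→Sub4→City: bottleneck 9, flow now 12.
Augment Plant→Bus3→Sub4→City: bottleneck 3, flow now 15.
Augment Plant→Bus1→Sub3→City: bottleneck 8, flow now 23.
No augmenting path remains; maximum flow = 23.
By max-flow min-cut, the minimum cut capacity equals the max flow.
In the residual graph, reachable from Plant: {Plant, Sub2, Bus3, Sub4}.
Min-cut edges: Plant→Bus1 (8), Sub2→Sub3 (3), Sub4→City (12); capacity 8 + 3 + 12 = 23.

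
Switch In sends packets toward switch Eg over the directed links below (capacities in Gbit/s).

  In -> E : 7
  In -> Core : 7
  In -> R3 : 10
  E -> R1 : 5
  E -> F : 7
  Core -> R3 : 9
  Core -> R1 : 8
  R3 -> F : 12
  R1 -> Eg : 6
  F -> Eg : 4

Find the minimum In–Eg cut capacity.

Augment In→E→R1→Eg: bottleneck 5, flow now 5.
Augment In→E→F→Eg: bottleneck 2, flow now 7.
Augment In→Core→R1→Eg: bottleneck 1, flow now 8.
Augment In→R3→F→Eg: bottleneck 2, flow now 10.
No augmenting path remains; maximum flow = 10.
By max-flow min-cut, the minimum cut capacity equals the max flow.
In the residual graph, reachable from In: {In, E, Core, R3, R1, F}.
Min-cut edges: R1→Eg (6), F→Eg (4); capacity 6 + 4 = 10.

10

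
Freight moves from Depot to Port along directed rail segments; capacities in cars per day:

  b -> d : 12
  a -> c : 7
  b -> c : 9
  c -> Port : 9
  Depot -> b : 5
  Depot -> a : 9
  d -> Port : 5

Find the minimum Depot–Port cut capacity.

Augment Depot→a→c→Port: bottleneck 7, flow now 7.
Augment Depot→b→c→Port: bottleneck 2, flow now 9.
Augment Depot→b→d→Port: bottleneck 3, flow now 12.
No augmenting path remains; maximum flow = 12.
By max-flow min-cut, the minimum cut capacity equals the max flow.
In the residual graph, reachable from Depot: {Depot, a}.
Min-cut edges: Depot→b (5), a→c (7); capacity 5 + 7 = 12.

12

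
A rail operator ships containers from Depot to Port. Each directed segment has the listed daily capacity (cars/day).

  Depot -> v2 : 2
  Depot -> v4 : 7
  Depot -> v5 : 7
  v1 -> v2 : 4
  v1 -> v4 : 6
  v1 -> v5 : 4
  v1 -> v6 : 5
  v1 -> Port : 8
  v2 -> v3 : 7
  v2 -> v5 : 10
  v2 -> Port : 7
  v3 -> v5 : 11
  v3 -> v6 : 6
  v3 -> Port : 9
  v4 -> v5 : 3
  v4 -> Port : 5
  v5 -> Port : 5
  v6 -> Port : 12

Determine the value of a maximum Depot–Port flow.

Augment Depot→v2→Port: bottleneck 2, flow now 2.
Augment Depot→v4→Port: bottleneck 5, flow now 7.
Augment Depot→v5→Port: bottleneck 5, flow now 12.
No augmenting path remains; maximum flow = 12.
In the residual graph, reachable from Depot: {Depot, v4, v5}.
Min-cut edges: Depot→v2 (2), v4→Port (5), v5→Port (5); capacity 2 + 5 + 5 = 12.
This cut is saturated, so no flow can exceed 12.

12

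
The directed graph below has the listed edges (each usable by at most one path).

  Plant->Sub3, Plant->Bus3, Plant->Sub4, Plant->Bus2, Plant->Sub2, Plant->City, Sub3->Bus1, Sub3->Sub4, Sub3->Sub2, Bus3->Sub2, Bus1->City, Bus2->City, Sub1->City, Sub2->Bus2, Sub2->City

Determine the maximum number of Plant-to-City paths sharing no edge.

4

Assign every edge capacity 1; by Menger, the answer equals the max flow.
Path Plant→City (+1); total 1.
Path Plant→Bus2→City (+1); total 2.
Path Plant→Sub2→City (+1); total 3.
Path Plant→Sub3→Bus1→City (+1); total 4.
No residual Plant→City path; max flow = 4.
Certifying cut of size 4: {Bus2→City, Plant→City, Plant→Sub3, Sub2→City}.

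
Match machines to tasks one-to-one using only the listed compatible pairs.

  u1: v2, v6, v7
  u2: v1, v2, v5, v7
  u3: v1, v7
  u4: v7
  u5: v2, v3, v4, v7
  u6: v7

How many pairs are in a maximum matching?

Unit-capacity flow: source→left, listed edges, right→sink; max matching = max flow.
Augmenting path u1→v2 (+1); matched 1.
Augmenting path u2→v1 (+1); matched 2.
Augmenting path u3→v7 (+1); matched 3.
Augmenting path u5→v3 (+1); matched 4.
Augmenting path u4→v7→u3→v1→u2→v5 (+1); matched 5.
No augmenting path remains; maximum matching = 5.
König certificate: {u1, u2, u3, u5, v7} is a vertex cover of size 5 (every listed pair touches it), so no matching can be larger.

5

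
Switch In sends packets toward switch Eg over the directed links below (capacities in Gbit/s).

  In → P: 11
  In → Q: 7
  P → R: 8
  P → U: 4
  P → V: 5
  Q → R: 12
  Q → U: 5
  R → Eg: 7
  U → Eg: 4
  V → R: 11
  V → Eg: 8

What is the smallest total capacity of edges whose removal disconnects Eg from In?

16

Augment In→P→R→Eg: bottleneck 7, flow now 7.
Augment In→P→U→Eg: bottleneck 4, flow now 11.
Augment In→Q→R→P→V→Eg: bottleneck 5, flow now 16. (uses reverse residual edge)
No augmenting path remains; maximum flow = 16.
By max-flow min-cut, the minimum cut capacity equals the max flow.
In the residual graph, reachable from In: {In, P, Q, R, U}.
Min-cut edges: P→V (5), R→Eg (7), U→Eg (4); capacity 5 + 7 + 4 = 16.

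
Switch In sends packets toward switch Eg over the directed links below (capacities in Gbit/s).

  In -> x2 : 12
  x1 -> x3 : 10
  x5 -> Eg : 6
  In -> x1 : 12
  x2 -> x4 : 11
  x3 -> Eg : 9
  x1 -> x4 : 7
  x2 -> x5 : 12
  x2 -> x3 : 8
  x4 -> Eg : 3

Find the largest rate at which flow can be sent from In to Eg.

Augment In→x1→x3→Eg: bottleneck 9, flow now 9.
Augment In→x1→x4→Eg: bottleneck 3, flow now 12.
Augment In→x2→x5→Eg: bottleneck 6, flow now 18.
No augmenting path remains; maximum flow = 18.
In the residual graph, reachable from In: {In, x1, x2, x3, x4, x5}.
Min-cut edges: x3→Eg (9), x4→Eg (3), x5→Eg (6); capacity 9 + 3 + 6 = 18.
This cut is saturated, so no flow can exceed 18.

18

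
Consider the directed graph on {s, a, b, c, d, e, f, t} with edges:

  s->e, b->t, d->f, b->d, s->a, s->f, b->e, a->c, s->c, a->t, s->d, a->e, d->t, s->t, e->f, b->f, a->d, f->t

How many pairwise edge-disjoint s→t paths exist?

4

Assign every edge capacity 1; by Menger, the answer equals the max flow.
Path s→t (+1); total 1.
Path s→a→t (+1); total 2.
Path s→d→t (+1); total 3.
Path s→f→t (+1); total 4.
No residual s→t path; max flow = 4.
Certifying cut of size 4: {f→t, s→a, s→d, s→t}.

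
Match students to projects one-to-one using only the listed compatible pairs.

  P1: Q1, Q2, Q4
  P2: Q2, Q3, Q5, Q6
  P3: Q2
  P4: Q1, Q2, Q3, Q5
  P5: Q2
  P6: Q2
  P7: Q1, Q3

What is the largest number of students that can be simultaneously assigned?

5

Unit-capacity flow: source→left, listed edges, right→sink; max matching = max flow.
Augmenting path P1→Q1 (+1); matched 1.
Augmenting path P2→Q2 (+1); matched 2.
Augmenting path P4→Q3 (+1); matched 3.
Augmenting path P3→Q2→P2→Q5 (+1); matched 4.
Augmenting path P7→Q1→P1→Q4 (+1); matched 5.
No augmenting path remains; maximum matching = 5.
König certificate: {P1, P2, P4, P7, Q2} is a vertex cover of size 5 (every listed pair touches it), so no matching can be larger.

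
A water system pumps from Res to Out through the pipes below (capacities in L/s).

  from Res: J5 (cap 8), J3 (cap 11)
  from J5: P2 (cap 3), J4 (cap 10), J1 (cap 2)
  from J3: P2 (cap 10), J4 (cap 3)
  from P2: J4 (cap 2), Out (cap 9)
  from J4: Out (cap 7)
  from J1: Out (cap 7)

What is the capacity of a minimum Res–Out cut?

18

Augment Res→J5→P2→Out: bottleneck 3, flow now 3.
Augment Res→J5→J4→Out: bottleneck 5, flow now 8.
Augment Res→J3→P2→Out: bottleneck 6, flow now 14.
Augment Res→J3→J4→Out: bottleneck 2, flow now 16.
Augment Res→J3→P2→J5→J1→Out: bottleneck 2, flow now 18. (uses reverse residual edge)
No augmenting path remains; maximum flow = 18.
By max-flow min-cut, the minimum cut capacity equals the max flow.
In the residual graph, reachable from Res: {Res, J5, J3, P2, J4}.
Min-cut edges: J5→J1 (2), P2→Out (9), J4→Out (7); capacity 2 + 9 + 7 = 18.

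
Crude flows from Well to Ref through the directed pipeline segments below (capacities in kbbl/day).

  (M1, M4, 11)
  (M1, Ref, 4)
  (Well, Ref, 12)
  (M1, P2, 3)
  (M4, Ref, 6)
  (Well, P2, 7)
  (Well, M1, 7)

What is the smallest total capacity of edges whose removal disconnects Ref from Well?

Augment Well→Ref: bottleneck 12, flow now 12.
Augment Well→M1→Ref: bottleneck 4, flow now 16.
Augment Well→M1→M4→Ref: bottleneck 3, flow now 19.
No augmenting path remains; maximum flow = 19.
By max-flow min-cut, the minimum cut capacity equals the max flow.
In the residual graph, reachable from Well: {Well, P2}.
Min-cut edges: Well→M1 (7), Well→Ref (12); capacity 7 + 12 = 19.

19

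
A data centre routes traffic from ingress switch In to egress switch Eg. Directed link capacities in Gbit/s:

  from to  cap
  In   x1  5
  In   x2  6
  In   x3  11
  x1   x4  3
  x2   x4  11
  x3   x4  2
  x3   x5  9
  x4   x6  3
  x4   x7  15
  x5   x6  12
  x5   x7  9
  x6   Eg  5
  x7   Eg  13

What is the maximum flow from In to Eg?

Augment In→x1→x4→x6→Eg: bottleneck 3, flow now 3.
Augment In→x2→x4→x7→Eg: bottleneck 6, flow now 9.
Augment In→x3→x4→x7→Eg: bottleneck 2, flow now 11.
Augment In→x3→x5→x6→Eg: bottleneck 2, flow now 13.
Augment In→x3→x5→x7→Eg: bottleneck 5, flow now 18.
No augmenting path remains; maximum flow = 18.
In the residual graph, reachable from In: {In, x1, x2, x3, x4, x5, x6, x7}.
Min-cut edges: x6→Eg (5), x7→Eg (13); capacity 5 + 13 = 18.
This cut is saturated, so no flow can exceed 18.

18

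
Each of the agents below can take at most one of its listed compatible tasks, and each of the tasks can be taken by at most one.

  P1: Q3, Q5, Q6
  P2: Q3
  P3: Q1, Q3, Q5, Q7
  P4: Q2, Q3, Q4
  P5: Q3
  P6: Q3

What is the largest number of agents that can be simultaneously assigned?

Unit-capacity flow: source→left, listed edges, right→sink; max matching = max flow.
Augmenting path P1→Q3 (+1); matched 1.
Augmenting path P3→Q1 (+1); matched 2.
Augmenting path P4→Q2 (+1); matched 3.
Augmenting path P2→Q3→P1→Q5 (+1); matched 4.
No augmenting path remains; maximum matching = 4.
König certificate: {P1, P3, P4, Q3} is a vertex cover of size 4 (every listed pair touches it), so no matching can be larger.

4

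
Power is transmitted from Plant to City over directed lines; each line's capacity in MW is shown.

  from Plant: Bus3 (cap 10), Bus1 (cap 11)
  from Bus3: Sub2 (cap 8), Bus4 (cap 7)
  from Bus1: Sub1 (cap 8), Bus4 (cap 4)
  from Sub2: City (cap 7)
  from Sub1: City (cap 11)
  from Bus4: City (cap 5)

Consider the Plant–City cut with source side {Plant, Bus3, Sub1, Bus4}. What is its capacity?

35

Edges leaving {Plant, Bus3, Sub1, Bus4}: Plant→Bus1 (11), Bus3→Sub2 (8), Sub1→City (11), Bus4→City (5).
Cut capacity = 11 + 8 + 11 + 5 = 35.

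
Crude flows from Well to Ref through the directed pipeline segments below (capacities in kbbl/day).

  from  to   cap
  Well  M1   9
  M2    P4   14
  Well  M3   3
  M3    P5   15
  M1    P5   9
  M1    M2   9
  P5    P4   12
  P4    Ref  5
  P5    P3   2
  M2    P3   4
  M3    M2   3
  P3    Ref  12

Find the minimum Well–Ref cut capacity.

11

Augment Well→M1→P5→P4→Ref: bottleneck 5, flow now 5.
Augment Well→M1→P5→P3→Ref: bottleneck 2, flow now 7.
Augment Well→M1→M2→P3→Ref: bottleneck 2, flow now 9.
Augment Well→M3→M2→P3→Ref: bottleneck 2, flow now 11.
No augmenting path remains; maximum flow = 11.
By max-flow min-cut, the minimum cut capacity equals the max flow.
In the residual graph, reachable from Well: {Well, M1, M3, P5, M2, P4}.
Min-cut edges: P5→P3 (2), M2→P3 (4), P4→Ref (5); capacity 2 + 4 + 5 = 11.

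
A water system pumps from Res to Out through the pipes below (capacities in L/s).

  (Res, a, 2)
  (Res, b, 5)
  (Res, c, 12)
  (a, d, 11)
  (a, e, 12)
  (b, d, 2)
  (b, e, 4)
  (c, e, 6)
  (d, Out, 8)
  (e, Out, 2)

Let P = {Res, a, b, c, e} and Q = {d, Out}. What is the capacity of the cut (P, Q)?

15

Edges leaving {Res, a, b, c, e}: a→d (11), b→d (2), e→Out (2).
Cut capacity = 11 + 2 + 2 = 15.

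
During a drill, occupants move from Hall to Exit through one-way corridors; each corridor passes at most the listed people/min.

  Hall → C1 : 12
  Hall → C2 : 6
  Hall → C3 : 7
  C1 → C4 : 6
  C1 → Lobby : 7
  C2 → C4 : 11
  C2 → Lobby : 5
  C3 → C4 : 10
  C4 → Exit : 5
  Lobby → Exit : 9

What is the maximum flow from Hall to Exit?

14

Augment Hall→C1→C4→Exit: bottleneck 5, flow now 5.
Augment Hall→C1→Lobby→Exit: bottleneck 7, flow now 12.
Augment Hall→C2→Lobby→Exit: bottleneck 2, flow now 14.
No augmenting path remains; maximum flow = 14.
In the residual graph, reachable from Hall: {Hall, C1, C2, C3, C4, Lobby}.
Min-cut edges: C4→Exit (5), Lobby→Exit (9); capacity 5 + 9 = 14.
This cut is saturated, so no flow can exceed 14.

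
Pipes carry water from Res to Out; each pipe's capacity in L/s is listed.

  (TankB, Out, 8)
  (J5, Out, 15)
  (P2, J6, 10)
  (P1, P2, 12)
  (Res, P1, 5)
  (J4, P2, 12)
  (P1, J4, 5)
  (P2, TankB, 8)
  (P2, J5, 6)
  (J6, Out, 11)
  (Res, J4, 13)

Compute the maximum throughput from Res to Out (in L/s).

Augment Res→P1→P2→J5→Out: bottleneck 5, flow now 5.
Augment Res→J4→P2→J5→Out: bottleneck 1, flow now 6.
Augment Res→J4→P2→TankB→Out: bottleneck 8, flow now 14.
Augment Res→J4→P2→J6→Out: bottleneck 3, flow now 17.
No augmenting path remains; maximum flow = 17.
In the residual graph, reachable from Res: {Res, J4}.
Min-cut edges: Res→P1 (5), J4→P2 (12); capacity 5 + 12 = 17.
This cut is saturated, so no flow can exceed 17.

17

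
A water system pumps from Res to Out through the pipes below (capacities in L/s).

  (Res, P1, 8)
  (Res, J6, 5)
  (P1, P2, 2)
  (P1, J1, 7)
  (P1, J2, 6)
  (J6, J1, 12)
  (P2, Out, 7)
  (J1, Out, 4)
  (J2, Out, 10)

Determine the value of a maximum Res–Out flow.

12

Augment Res→P1→P2→Out: bottleneck 2, flow now 2.
Augment Res→P1→J1→Out: bottleneck 4, flow now 6.
Augment Res→P1→J2→Out: bottleneck 2, flow now 8.
Augment Res→J6→J1→P1→J2→Out: bottleneck 4, flow now 12. (uses reverse residual edge)
No augmenting path remains; maximum flow = 12.
In the residual graph, reachable from Res: {Res, J6, J1}.
Min-cut edges: Res→P1 (8), J1→Out (4); capacity 8 + 4 = 12.
This cut is saturated, so no flow can exceed 12.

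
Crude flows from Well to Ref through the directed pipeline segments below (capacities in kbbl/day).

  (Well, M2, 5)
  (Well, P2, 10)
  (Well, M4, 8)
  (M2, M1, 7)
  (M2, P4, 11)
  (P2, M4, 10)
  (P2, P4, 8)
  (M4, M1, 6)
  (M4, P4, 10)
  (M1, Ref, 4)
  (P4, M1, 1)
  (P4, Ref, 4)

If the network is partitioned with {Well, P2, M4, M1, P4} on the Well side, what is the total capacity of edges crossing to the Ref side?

13

Edges leaving {Well, P2, M4, M1, P4}: Well→M2 (5), M1→Ref (4), P4→Ref (4).
Cut capacity = 5 + 4 + 4 = 13.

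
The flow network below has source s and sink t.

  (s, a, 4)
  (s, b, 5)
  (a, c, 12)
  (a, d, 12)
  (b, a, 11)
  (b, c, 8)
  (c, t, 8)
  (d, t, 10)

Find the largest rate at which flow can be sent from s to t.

9

Augment s→a→c→t: bottleneck 4, flow now 4.
Augment s→b→c→t: bottleneck 4, flow now 8.
Augment s→b→a→d→t: bottleneck 1, flow now 9.
No augmenting path remains; maximum flow = 9.
In the residual graph, reachable from s: {s}.
Min-cut edges: s→a (4), s→b (5); capacity 4 + 5 = 9.
This cut is saturated, so no flow can exceed 9.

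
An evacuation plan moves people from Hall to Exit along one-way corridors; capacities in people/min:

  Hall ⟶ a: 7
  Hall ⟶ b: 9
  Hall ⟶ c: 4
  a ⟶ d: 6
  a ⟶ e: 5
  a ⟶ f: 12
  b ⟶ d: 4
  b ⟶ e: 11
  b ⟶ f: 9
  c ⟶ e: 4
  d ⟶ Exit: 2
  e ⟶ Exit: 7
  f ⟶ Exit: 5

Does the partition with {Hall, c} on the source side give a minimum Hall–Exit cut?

No — its capacity is 20, but the minimum cut has capacity 14.

Given cut capacity: 7 + 9 + 4 = 20.
Augment Hall→a→d→Exit: bottleneck 2, flow now 2.
Augment Hall→a→e→Exit: bottleneck 5, flow now 7.
Augment Hall→b→e→Exit: bottleneck 2, flow now 9.
Augment Hall→b→f→Exit: bottleneck 5, flow now 14.
No augmenting path remains; maximum flow = 14.
In the residual graph, reachable from Hall: {Hall, a, b, c, d, e, f}.
Min-cut edges: d→Exit (2), e→Exit (7), f→Exit (5); capacity 2 + 7 + 5 = 14.
Cut capacity 20 exceeds the max flow 14, so it is not minimum.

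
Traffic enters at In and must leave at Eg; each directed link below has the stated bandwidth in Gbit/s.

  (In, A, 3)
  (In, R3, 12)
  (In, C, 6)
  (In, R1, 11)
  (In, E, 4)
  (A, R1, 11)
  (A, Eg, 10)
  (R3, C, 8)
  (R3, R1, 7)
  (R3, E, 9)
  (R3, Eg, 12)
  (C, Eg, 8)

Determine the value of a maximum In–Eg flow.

Augment In→A→Eg: bottleneck 3, flow now 3.
Augment In→R3→Eg: bottleneck 12, flow now 15.
Augment In→C→Eg: bottleneck 6, flow now 21.
No augmenting path remains; maximum flow = 21.
In the residual graph, reachable from In: {In, R1, E}.
Min-cut edges: In→A (3), In→R3 (12), In→C (6); capacity 3 + 12 + 6 = 21.
This cut is saturated, so no flow can exceed 21.

21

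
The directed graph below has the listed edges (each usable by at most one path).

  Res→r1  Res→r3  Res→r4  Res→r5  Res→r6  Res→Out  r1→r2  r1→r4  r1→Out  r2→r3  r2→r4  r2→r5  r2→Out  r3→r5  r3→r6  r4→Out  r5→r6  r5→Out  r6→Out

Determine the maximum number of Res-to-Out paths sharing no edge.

Assign every edge capacity 1; by Menger, the answer equals the max flow.
Path Res→Out (+1); total 1.
Path Res→r1→Out (+1); total 2.
Path Res→r4→Out (+1); total 3.
Path Res→r5→Out (+1); total 4.
Path Res→r6→Out (+1); total 5.
No residual Res→Out path; max flow = 5.
Certifying cut of size 5: {Res→Out, Res→r1, Res→r4, r5→Out, r6→Out}.

5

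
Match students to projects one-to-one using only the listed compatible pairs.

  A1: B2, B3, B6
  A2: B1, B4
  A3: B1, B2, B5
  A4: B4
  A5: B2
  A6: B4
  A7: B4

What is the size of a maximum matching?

5

Unit-capacity flow: source→left, listed edges, right→sink; max matching = max flow.
Augmenting path A1→B2 (+1); matched 1.
Augmenting path A2→B1 (+1); matched 2.
Augmenting path A3→B5 (+1); matched 3.
Augmenting path A4→B4 (+1); matched 4.
Augmenting path A5→B2→A1→B3 (+1); matched 5.
No augmenting path remains; maximum matching = 5.
König certificate: {A1, A2, A3, A5, B4} is a vertex cover of size 5 (every listed pair touches it), so no matching can be larger.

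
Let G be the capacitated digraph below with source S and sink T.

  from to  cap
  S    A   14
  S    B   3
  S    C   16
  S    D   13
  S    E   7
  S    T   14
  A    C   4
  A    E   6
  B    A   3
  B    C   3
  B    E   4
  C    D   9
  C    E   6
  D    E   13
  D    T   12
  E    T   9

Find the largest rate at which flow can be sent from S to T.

35

Augment S→T: bottleneck 14, flow now 14.
Augment S→D→T: bottleneck 12, flow now 26.
Augment S→E→T: bottleneck 7, flow now 33.
Augment S→A→E→T: bottleneck 2, flow now 35.
No augmenting path remains; maximum flow = 35.
In the residual graph, reachable from S: {S, A, B, C, D, E}.
Min-cut edges: S→T (14), D→T (12), E→T (9); capacity 14 + 12 + 9 = 35.
This cut is saturated, so no flow can exceed 35.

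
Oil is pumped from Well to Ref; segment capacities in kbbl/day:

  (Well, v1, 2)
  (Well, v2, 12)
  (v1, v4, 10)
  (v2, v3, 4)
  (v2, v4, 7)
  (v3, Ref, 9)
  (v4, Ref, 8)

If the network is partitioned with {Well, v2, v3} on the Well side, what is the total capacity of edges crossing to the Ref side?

18

Edges leaving {Well, v2, v3}: Well→v1 (2), v2→v4 (7), v3→Ref (9).
Cut capacity = 2 + 7 + 9 = 18.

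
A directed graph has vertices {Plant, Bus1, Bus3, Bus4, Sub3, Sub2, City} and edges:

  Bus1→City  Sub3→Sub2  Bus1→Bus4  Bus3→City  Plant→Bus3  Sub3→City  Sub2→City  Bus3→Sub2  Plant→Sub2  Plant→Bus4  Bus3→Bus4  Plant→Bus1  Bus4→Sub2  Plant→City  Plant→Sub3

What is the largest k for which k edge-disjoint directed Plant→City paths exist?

5

Assign every edge capacity 1; by Menger, the answer equals the max flow.
Path Plant→City (+1); total 1.
Path Plant→Bus1→City (+1); total 2.
Path Plant→Bus3→City (+1); total 3.
Path Plant→Sub3→City (+1); total 4.
Path Plant→Sub2→City (+1); total 5.
No residual Plant→City path; max flow = 5.
Certifying cut of size 5: {Plant→Bus1, Plant→Bus3, Plant→City, Plant→Sub3, Sub2→City}.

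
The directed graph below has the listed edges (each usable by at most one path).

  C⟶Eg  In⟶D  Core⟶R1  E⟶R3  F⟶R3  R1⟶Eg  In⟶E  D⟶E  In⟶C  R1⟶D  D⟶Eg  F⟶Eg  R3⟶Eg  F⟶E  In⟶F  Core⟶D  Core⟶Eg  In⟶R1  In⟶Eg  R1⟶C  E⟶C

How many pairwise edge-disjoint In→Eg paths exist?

Assign every edge capacity 1; by Menger, the answer equals the max flow.
Path In→Eg (+1); total 1.
Path In→R1→Eg (+1); total 2.
Path In→D→Eg (+1); total 3.
Path In→F→Eg (+1); total 4.
Path In→C→Eg (+1); total 5.
Path In→E→R3→Eg (+1); total 6.
No residual In→Eg path; max flow = 6.
Certifying cut of size 6: {In→C, In→D, In→E, In→Eg, In→F, In→R1}.

6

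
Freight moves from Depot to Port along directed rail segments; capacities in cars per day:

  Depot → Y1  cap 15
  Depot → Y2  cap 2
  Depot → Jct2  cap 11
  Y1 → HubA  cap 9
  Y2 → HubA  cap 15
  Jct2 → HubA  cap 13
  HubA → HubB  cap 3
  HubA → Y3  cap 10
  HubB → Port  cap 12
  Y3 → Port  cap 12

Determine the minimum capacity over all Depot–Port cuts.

Augment Depot→Y1→HubA→HubB→Port: bottleneck 3, flow now 3.
Augment Depot→Y1→HubA→Y3→Port: bottleneck 6, flow now 9.
Augment Depot→Y2→HubA→Y3→Port: bottleneck 2, flow now 11.
Augment Depot→Jct2→HubA→Y3→Port: bottleneck 2, flow now 13.
No augmenting path remains; maximum flow = 13.
By max-flow min-cut, the minimum cut capacity equals the max flow.
In the residual graph, reachable from Depot: {Depot, Y1, Y2, Jct2, HubA}.
Min-cut edges: HubA→HubB (3), HubA→Y3 (10); capacity 3 + 10 = 13.

13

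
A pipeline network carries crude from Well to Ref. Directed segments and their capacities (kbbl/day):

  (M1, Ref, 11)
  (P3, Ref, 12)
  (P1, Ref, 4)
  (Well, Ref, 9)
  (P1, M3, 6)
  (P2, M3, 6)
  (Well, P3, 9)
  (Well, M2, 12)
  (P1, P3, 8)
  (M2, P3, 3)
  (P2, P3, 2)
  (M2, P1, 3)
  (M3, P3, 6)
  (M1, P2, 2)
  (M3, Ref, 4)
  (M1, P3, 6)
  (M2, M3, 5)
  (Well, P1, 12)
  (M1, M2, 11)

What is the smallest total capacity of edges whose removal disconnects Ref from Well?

Augment Well→Ref: bottleneck 9, flow now 9.
Augment Well→P1→Ref: bottleneck 4, flow now 13.
Augment Well→P3→Ref: bottleneck 9, flow now 22.
Augment Well→M2→M3→Ref: bottleneck 4, flow now 26.
Augment Well→M2→P3→Ref: bottleneck 3, flow now 29.
No augmenting path remains; maximum flow = 29.
By max-flow min-cut, the minimum cut capacity equals the max flow.
In the residual graph, reachable from Well: {Well, M2, P1, M3, P3}.
Min-cut edges: Well→Ref (9), P1→Ref (4), M3→Ref (4), P3→Ref (12); capacity 9 + 4 + 4 + 12 = 29.

29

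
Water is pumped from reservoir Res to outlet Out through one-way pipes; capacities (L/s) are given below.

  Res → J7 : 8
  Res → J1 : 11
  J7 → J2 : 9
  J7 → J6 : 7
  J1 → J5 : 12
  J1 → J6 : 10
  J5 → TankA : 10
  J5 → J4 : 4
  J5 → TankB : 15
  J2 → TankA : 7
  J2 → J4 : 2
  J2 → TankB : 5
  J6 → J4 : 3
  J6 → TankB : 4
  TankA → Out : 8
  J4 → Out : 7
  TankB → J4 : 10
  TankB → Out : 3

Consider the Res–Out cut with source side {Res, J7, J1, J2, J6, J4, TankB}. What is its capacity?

Edges leaving {Res, J7, J1, J2, J6, J4, TankB}: J1→J5 (12), J2→TankA (7), J4→Out (7), TankB→Out (3).
Cut capacity = 12 + 7 + 7 + 3 = 29.

29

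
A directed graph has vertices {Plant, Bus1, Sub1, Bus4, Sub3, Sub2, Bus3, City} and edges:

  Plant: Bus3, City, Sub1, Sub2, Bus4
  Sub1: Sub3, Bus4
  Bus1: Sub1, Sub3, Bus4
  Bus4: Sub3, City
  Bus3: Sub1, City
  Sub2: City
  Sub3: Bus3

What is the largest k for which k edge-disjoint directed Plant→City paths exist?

4

Assign every edge capacity 1; by Menger, the answer equals the max flow.
Path Plant→City (+1); total 1.
Path Plant→Bus4→City (+1); total 2.
Path Plant→Sub2→City (+1); total 3.
Path Plant→Bus3→City (+1); total 4.
No residual Plant→City path; max flow = 4.
Certifying cut of size 4: {Bus3→City, Bus4→City, Plant→City, Plant→Sub2}.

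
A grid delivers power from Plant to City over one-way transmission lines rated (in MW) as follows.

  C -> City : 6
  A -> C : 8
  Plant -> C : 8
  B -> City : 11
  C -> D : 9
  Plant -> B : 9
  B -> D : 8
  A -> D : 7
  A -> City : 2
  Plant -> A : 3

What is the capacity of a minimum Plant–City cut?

17

Augment Plant→A→City: bottleneck 2, flow now 2.
Augment Plant→B→City: bottleneck 9, flow now 11.
Augment Plant→C→City: bottleneck 6, flow now 17.
No augmenting path remains; maximum flow = 17.
By max-flow min-cut, the minimum cut capacity equals the max flow.
In the residual graph, reachable from Plant: {Plant, A, C, D}.
Min-cut edges: Plant→B (9), A→City (2), C→City (6); capacity 9 + 2 + 6 = 17.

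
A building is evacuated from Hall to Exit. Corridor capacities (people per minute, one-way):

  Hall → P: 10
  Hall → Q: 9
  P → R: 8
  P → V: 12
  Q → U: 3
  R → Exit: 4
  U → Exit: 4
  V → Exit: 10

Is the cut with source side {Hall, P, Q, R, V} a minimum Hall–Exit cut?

Given cut capacity: 3 + 4 + 10 = 17.
Augment Hall→P→R→Exit: bottleneck 4, flow now 4.
Augment Hall→P→V→Exit: bottleneck 6, flow now 10.
Augment Hall→Q→U→Exit: bottleneck 3, flow now 13.
No augmenting path remains; maximum flow = 13.
In the residual graph, reachable from Hall: {Hall, Q}.
Min-cut edges: Hall→P (10), Q→U (3); capacity 10 + 3 = 13.
Cut capacity 17 exceeds the max flow 13, so it is not minimum.

No — its capacity is 17, but the minimum cut has capacity 13.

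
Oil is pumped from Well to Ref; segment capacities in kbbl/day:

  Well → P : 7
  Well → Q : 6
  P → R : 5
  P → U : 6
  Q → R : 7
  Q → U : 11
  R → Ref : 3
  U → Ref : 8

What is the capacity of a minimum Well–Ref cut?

Augment Well→P→R→Ref: bottleneck 3, flow now 3.
Augment Well→P→U→Ref: bottleneck 4, flow now 7.
Augment Well→Q→U→Ref: bottleneck 4, flow now 11.
No augmenting path remains; maximum flow = 11.
By max-flow min-cut, the minimum cut capacity equals the max flow.
In the residual graph, reachable from Well: {Well, P, Q, R, U}.
Min-cut edges: R→Ref (3), U→Ref (8); capacity 3 + 8 = 11.

11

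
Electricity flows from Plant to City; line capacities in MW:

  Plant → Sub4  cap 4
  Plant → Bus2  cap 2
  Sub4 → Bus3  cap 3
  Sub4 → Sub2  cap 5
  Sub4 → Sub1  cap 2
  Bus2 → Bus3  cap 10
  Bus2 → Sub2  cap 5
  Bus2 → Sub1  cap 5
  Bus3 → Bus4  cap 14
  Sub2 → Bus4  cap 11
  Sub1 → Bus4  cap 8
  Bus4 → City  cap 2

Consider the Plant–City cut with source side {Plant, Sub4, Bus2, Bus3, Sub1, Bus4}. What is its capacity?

12

Edges leaving {Plant, Sub4, Bus2, Bus3, Sub1, Bus4}: Sub4→Sub2 (5), Bus2→Sub2 (5), Bus4→City (2).
Cut capacity = 5 + 5 + 2 = 12.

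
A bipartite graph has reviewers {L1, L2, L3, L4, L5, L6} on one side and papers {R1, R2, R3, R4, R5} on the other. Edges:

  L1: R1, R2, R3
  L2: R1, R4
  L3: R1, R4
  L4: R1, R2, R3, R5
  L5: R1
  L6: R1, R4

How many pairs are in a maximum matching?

Unit-capacity flow: source→left, listed edges, right→sink; max matching = max flow.
Augmenting path L1→R1 (+1); matched 1.
Augmenting path L2→R4 (+1); matched 2.
Augmenting path L4→R2 (+1); matched 3.
Augmenting path L3→R1→L1→R3 (+1); matched 4.
No augmenting path remains; maximum matching = 4.
König certificate: {L1, L4, R1, R4} is a vertex cover of size 4 (every listed pair touches it), so no matching can be larger.

4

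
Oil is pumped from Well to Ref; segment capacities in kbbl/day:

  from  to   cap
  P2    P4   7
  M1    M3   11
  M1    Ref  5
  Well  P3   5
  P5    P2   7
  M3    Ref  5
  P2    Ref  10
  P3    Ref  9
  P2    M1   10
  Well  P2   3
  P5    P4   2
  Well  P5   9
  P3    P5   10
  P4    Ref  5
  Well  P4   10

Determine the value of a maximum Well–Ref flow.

20

Augment Well→P3→Ref: bottleneck 5, flow now 5.
Augment Well→P2→Ref: bottleneck 3, flow now 8.
Augment Well→P4→Ref: bottleneck 5, flow now 13.
Augment Well→P5→P2→Ref: bottleneck 7, flow now 20.
No augmenting path remains; maximum flow = 20.
In the residual graph, reachable from Well: {Well, P5, P4}.
Min-cut edges: Well→P3 (5), Well→P2 (3), P5→P2 (7), P4→Ref (5); capacity 5 + 3 + 7 + 5 = 20.
This cut is saturated, so no flow can exceed 20.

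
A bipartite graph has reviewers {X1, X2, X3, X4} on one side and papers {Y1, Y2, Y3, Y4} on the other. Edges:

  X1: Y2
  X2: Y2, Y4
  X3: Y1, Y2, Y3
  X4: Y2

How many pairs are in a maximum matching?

3

Unit-capacity flow: source→left, listed edges, right→sink; max matching = max flow.
Augmenting path X1→Y2 (+1); matched 1.
Augmenting path X2→Y4 (+1); matched 2.
Augmenting path X3→Y1 (+1); matched 3.
No augmenting path remains; maximum matching = 3.
König certificate: {X2, X3, Y2} is a vertex cover of size 3 (every listed pair touches it), so no matching can be larger.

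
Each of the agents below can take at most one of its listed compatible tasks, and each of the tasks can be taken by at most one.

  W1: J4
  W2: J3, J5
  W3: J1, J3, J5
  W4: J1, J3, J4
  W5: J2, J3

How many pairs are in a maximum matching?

Unit-capacity flow: source→left, listed edges, right→sink; max matching = max flow.
Augmenting path W1→J4 (+1); matched 1.
Augmenting path W2→J3 (+1); matched 2.
Augmenting path W3→J1 (+1); matched 3.
Augmenting path W5→J2 (+1); matched 4.
Augmenting path W4→J1→W3→J5 (+1); matched 5.
No augmenting path remains; maximum matching = 5.
König certificate: {W1, W2, W3, W4, W5} is a vertex cover of size 5 (every listed pair touches it), so no matching can be larger.

5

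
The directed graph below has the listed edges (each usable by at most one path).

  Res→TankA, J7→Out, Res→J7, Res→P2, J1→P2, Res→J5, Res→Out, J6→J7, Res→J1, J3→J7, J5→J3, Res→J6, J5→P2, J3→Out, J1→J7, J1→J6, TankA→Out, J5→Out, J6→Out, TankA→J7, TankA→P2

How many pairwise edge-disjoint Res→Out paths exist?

5

Assign every edge capacity 1; by Menger, the answer equals the max flow.
Path Res→Out (+1); total 1.
Path Res→J5→Out (+1); total 2.
Path Res→J6→Out (+1); total 3.
Path Res→TankA→Out (+1); total 4.
Path Res→J7→Out (+1); total 5.
No residual Res→Out path; max flow = 5.
Certifying cut of size 5: {J6→Out, J7→Out, Res→J5, Res→Out, Res→TankA}.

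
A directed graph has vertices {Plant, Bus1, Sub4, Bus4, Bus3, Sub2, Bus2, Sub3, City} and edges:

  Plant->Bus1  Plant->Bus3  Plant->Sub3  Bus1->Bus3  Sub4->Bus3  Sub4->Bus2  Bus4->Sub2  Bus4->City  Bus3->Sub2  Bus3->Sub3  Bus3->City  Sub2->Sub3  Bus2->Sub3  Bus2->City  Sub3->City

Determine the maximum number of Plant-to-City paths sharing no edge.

Assign every edge capacity 1; by Menger, the answer equals the max flow.
Path Plant→Bus3→City (+1); total 1.
Path Plant→Sub3→City (+1); total 2.
No residual Plant→City path; max flow = 2.
Certifying cut of size 2: {Bus3→City, Sub3→City}.

2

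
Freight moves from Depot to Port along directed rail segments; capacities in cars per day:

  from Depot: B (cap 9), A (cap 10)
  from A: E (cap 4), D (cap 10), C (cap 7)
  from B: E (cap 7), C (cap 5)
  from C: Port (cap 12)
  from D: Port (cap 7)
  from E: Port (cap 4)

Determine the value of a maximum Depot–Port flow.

19

Augment Depot→A→C→Port: bottleneck 7, flow now 7.
Augment Depot→A→D→Port: bottleneck 3, flow now 10.
Augment Depot→B→C→Port: bottleneck 5, flow now 15.
Augment Depot→B→E→Port: bottleneck 4, flow now 19.
No augmenting path remains; maximum flow = 19.
In the residual graph, reachable from Depot: {Depot}.
Min-cut edges: Depot→A (10), Depot→B (9); capacity 10 + 9 = 19.
This cut is saturated, so no flow can exceed 19.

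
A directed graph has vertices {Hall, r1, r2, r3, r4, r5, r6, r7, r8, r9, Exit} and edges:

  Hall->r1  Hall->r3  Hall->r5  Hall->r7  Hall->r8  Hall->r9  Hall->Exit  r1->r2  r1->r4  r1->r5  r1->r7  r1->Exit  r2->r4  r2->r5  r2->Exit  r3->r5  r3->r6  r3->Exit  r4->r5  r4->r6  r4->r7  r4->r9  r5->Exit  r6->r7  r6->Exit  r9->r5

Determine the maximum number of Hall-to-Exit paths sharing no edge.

Assign every edge capacity 1; by Menger, the answer equals the max flow.
Path Hall→Exit (+1); total 1.
Path Hall→r1→Exit (+1); total 2.
Path Hall→r3→Exit (+1); total 3.
Path Hall→r5→Exit (+1); total 4.
No residual Hall→Exit path; max flow = 4.
Certifying cut of size 4: {Hall→Exit, Hall→r1, Hall→r3, r5→Exit}.

4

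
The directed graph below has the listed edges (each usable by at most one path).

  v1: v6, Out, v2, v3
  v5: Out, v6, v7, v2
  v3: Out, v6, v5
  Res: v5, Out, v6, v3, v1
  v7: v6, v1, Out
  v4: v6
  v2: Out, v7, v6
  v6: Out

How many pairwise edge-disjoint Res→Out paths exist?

5

Assign every edge capacity 1; by Menger, the answer equals the max flow.
Path Res→Out (+1); total 1.
Path Res→v1→Out (+1); total 2.
Path Res→v3→Out (+1); total 3.
Path Res→v5→Out (+1); total 4.
Path Res→v6→Out (+1); total 5.
No residual Res→Out path; max flow = 5.
Certifying cut of size 5: {Res→Out, Res→v1, Res→v3, Res→v5, Res→v6}.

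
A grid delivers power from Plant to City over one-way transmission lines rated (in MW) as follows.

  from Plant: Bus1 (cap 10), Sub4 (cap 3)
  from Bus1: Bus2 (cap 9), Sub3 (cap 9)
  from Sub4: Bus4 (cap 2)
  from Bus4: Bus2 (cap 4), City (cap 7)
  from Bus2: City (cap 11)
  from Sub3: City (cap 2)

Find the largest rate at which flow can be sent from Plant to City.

12

Augment Plant→Bus1→Bus2→City: bottleneck 9, flow now 9.
Augment Plant→Bus1→Sub3→City: bottleneck 1, flow now 10.
Augment Plant→Sub4→Bus4→City: bottleneck 2, flow now 12.
No augmenting path remains; maximum flow = 12.
In the residual graph, reachable from Plant: {Plant, Sub4}.
Min-cut edges: Plant→Bus1 (10), Sub4→Bus4 (2); capacity 10 + 2 = 12.
This cut is saturated, so no flow can exceed 12.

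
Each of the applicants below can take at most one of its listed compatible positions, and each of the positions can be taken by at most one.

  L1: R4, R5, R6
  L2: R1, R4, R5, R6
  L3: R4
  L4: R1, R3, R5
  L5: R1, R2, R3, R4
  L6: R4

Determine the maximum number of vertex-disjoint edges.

Unit-capacity flow: source→left, listed edges, right→sink; max matching = max flow.
Augmenting path L1→R4 (+1); matched 1.
Augmenting path L2→R1 (+1); matched 2.
Augmenting path L4→R3 (+1); matched 3.
Augmenting path L5→R2 (+1); matched 4.
Augmenting path L3→R4→L1→R5 (+1); matched 5.
No augmenting path remains; maximum matching = 5.
König certificate: {L1, L2, L4, L5, R4} is a vertex cover of size 5 (every listed pair touches it), so no matching can be larger.

5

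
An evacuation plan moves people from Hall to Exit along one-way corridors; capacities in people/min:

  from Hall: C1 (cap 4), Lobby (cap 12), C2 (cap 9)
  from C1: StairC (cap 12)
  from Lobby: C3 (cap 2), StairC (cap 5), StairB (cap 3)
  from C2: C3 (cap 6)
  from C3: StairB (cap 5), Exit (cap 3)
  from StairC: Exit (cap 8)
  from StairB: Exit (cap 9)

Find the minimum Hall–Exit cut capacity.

19

Augment Hall→C1→StairC→Exit: bottleneck 4, flow now 4.
Augment Hall→Lobby→C3→Exit: bottleneck 2, flow now 6.
Augment Hall→Lobby→StairC→Exit: bottleneck 4, flow now 10.
Augment Hall→Lobby→StairB→Exit: bottleneck 3, flow now 13.
Augment Hall→C2→C3→Exit: bottleneck 1, flow now 14.
Augment Hall→C2→C3→StairB→Exit: bottleneck 5, flow now 19.
No augmenting path remains; maximum flow = 19.
By max-flow min-cut, the minimum cut capacity equals the max flow.
In the residual graph, reachable from Hall: {Hall, C1, Lobby, C2, StairC}.
Min-cut edges: Lobby→C3 (2), Lobby→StairB (3), C2→C3 (6), StairC→Exit (8); capacity 2 + 3 + 6 + 8 = 19.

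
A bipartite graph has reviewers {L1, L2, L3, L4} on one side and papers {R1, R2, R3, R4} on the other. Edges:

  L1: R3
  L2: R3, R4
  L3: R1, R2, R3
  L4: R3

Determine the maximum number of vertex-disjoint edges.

3

Unit-capacity flow: source→left, listed edges, right→sink; max matching = max flow.
Augmenting path L1→R3 (+1); matched 1.
Augmenting path L2→R4 (+1); matched 2.
Augmenting path L3→R1 (+1); matched 3.
No augmenting path remains; maximum matching = 3.
König certificate: {L2, L3, R3} is a vertex cover of size 3 (every listed pair touches it), so no matching can be larger.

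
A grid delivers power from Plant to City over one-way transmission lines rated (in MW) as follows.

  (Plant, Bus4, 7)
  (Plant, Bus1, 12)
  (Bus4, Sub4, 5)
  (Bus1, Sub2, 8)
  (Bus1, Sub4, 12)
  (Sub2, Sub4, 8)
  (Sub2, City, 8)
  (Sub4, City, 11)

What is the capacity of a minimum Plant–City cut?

Augment Plant→Bus4→Sub4→City: bottleneck 5, flow now 5.
Augment Plant→Bus1→Sub2→City: bottleneck 8, flow now 13.
Augment Plant→Bus1→Sub4→City: bottleneck 4, flow now 17.
No augmenting path remains; maximum flow = 17.
By max-flow min-cut, the minimum cut capacity equals the max flow.
In the residual graph, reachable from Plant: {Plant, Bus4}.
Min-cut edges: Plant→Bus1 (12), Bus4→Sub4 (5); capacity 12 + 5 = 17.

17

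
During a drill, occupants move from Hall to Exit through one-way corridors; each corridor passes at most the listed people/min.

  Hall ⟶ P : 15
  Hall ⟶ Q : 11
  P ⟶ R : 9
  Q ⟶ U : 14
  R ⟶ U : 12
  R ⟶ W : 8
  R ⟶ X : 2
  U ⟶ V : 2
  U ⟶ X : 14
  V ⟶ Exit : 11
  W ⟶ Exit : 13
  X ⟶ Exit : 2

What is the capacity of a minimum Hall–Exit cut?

12

Augment Hall→P→R→W→Exit: bottleneck 8, flow now 8.
Augment Hall→P→R→X→Exit: bottleneck 1, flow now 9.
Augment Hall→Q→U→V→Exit: bottleneck 2, flow now 11.
Augment Hall→Q→U→X→Exit: bottleneck 1, flow now 12.
No augmenting path remains; maximum flow = 12.
By max-flow min-cut, the minimum cut capacity equals the max flow.
In the residual graph, reachable from Hall: {Hall, P, Q, R, U, X}.
Min-cut edges: R→W (8), U→V (2), X→Exit (2); capacity 8 + 2 + 2 = 12.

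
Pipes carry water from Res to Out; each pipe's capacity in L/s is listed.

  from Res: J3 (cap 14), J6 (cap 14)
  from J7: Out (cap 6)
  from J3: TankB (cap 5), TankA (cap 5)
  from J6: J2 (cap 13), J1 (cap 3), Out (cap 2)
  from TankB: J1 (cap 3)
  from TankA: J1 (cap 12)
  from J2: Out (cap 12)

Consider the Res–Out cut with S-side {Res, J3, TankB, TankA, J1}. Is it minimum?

Given cut capacity: 14 = 14.
Augment Res→J6→Out: bottleneck 2, flow now 2.
Augment Res→J6→J2→Out: bottleneck 12, flow now 14.
No augmenting path remains; maximum flow = 14.
Cut capacity 14 equals the max flow, so it is a minimum cut.

Yes — it is a minimum cut (capacity 14).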